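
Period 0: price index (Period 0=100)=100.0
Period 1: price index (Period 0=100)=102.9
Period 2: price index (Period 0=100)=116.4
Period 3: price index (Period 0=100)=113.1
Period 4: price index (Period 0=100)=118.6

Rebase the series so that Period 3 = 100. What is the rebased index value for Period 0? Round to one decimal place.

88.4

Rebased(Period 0) = 100.0 / 113.1 × 100 = 88.4173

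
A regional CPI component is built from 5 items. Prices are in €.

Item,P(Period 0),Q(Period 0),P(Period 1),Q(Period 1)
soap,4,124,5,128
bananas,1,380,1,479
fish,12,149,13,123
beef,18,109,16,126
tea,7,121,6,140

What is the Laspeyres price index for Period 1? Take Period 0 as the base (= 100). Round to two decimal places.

Laspeyres price index uses base-period quantities as weights.
ΣP(Period 1)·Q(Period 0) = 5×124 + 1×380 + 13×149 + 16×109 + 6×121 = 620 + 380 + 1937 + 1744 + 726 = 5407
ΣP(Period 0)·Q(Period 0) = 4×124 + 1×380 + 12×149 + 18×109 + 7×121 = 496 + 380 + 1788 + 1962 + 847 = 5473
Index = 5407 / 5473 × 100 = 98.7941

98.79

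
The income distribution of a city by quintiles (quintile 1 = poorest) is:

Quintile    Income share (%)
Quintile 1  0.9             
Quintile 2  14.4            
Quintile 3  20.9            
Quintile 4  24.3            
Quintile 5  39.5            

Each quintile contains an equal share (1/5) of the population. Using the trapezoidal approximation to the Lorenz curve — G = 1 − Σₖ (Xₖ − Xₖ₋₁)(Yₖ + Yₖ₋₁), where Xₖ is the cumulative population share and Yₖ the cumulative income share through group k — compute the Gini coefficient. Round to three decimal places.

Cumulative income shares Yₖ: 0.0090, 0.1530, 0.3620, 0.6050, 1.0000
Σ (Xₖ−Xₖ₋₁)(Yₖ+Yₖ₋₁) = (1/5)(0.0090+0.0000) + (1/5)(0.1530+0.0090) + (1/5)(0.3620+0.1530) + (1/5)(0.6050+0.3620) + (1/5)(1.0000+0.6050)
  = 0.0018 + 0.0324 + 0.1030 + 0.1934 + 0.3210 = 0.6516
G = 1 − 0.6516 = 0.3484

0.348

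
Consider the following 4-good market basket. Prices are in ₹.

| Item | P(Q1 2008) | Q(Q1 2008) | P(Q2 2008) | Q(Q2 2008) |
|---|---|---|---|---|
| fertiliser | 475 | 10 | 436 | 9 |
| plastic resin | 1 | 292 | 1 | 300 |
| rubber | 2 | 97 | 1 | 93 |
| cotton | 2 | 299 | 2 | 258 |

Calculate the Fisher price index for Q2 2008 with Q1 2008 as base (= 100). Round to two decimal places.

Laspeyres component (base-period weights):
ΣP(Q2 2008)Q(Q1 2008) = 436×10 + 1×292 + 1×97 + 2×299 = 4360 + 292 + 97 + 598 = 5347
ΣP(Q1 2008)Q(Q1 2008) = 475×10 + 1×292 + 2×97 + 2×299 = 4750 + 292 + 194 + 598 = 5834
L = 5347 / 5834 × 100 = 91.6524
Paasche component (current-period weights):
ΣP(Q2 2008)Q(Q2 2008) = 436×9 + 1×300 + 1×93 + 2×258 = 3924 + 300 + 93 + 516 = 4833
ΣP(Q1 2008)Q(Q2 2008) = 475×9 + 1×300 + 2×93 + 2×258 = 4275 + 300 + 186 + 516 = 5277
P = 4833 / 5277 × 100 = 91.5861
Fisher = √(L × P) = √(91.6524 × 91.5861) = 91.6192

91.62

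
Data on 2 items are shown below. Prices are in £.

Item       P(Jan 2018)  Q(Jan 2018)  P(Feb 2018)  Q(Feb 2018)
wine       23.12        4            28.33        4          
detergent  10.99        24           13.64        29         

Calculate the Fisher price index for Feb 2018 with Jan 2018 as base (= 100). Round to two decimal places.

123.73

Laspeyres component (base-period weights):
ΣP(Feb 2018)Q(Jan 2018) = 28.33×4 + 13.64×24 = 113.32 + 327.36 = 440.68
ΣP(Jan 2018)Q(Jan 2018) = 23.12×4 + 10.99×24 = 92.48 + 263.76 = 356.24
L = 440.68 / 356.24 × 100 = 123.7031
Paasche component (current-period weights):
ΣP(Feb 2018)Q(Feb 2018) = 28.33×4 + 13.64×29 = 113.32 + 395.56 = 508.88
ΣP(Jan 2018)Q(Feb 2018) = 23.12×4 + 10.99×29 = 92.48 + 318.71 = 411.19
P = 508.88 / 411.19 × 100 = 123.7579
Fisher = √(L × P) = √(123.7031 × 123.7579) = 123.7305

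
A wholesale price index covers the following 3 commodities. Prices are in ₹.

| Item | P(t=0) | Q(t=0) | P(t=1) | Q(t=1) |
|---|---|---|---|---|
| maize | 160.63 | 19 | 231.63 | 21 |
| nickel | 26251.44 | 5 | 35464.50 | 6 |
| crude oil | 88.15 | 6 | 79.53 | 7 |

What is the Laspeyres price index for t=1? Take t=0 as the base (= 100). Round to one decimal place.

135.1

Laspeyres price index uses base-period quantities as weights.
ΣP(t=1)·Q(t=0) = 231.63×19 + 35464.50×5 + 79.53×6 = 4400.97 + 177322.5 + 477.18 = 182200.65
ΣP(t=0)·Q(t=0) = 160.63×19 + 26251.44×5 + 88.15×6 = 3051.97 + 131257.2 + 528.9 = 134838.07
Index = 182200.65 / 134838.07 × 100 = 135.1255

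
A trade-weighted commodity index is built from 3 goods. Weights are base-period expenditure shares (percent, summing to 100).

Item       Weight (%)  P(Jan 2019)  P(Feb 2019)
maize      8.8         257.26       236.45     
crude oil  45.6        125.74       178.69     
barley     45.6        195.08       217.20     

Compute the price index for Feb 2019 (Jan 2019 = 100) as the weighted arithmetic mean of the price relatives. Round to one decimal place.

maize: 8.8 × (236.45/257.26) = 8.8 × 0.919109 = 8.0882
crude oil: 45.6 × (178.69/125.74) = 45.6 × 1.421107 = 64.8025
barley: 45.6 × (217.20/195.08) = 45.6 × 1.113389 = 50.7706
Index = Σ wᵢ·(p₁ᵢ/p₀ᵢ) = 8.0882 + 64.8025 + 50.7706 = 123.6612

123.7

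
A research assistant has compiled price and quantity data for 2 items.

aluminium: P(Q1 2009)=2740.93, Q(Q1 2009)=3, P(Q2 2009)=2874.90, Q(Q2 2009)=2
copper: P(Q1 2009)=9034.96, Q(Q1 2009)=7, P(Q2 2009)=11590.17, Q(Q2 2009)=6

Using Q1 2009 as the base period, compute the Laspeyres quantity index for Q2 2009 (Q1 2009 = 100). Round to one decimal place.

83.5

Laspeyres quantity index uses base-period prices as weights.
ΣP(Q1 2009)·Q(Q2 2009) = 2740.93×2 + 9034.96×6 = 5481.86 + 54209.76 = 59691.62
ΣP(Q1 2009)·Q(Q1 2009) = 2740.93×3 + 9034.96×7 = 8222.79 + 63244.72 = 71467.51
Index = 59691.62 / 71467.51 × 100 = 83.5227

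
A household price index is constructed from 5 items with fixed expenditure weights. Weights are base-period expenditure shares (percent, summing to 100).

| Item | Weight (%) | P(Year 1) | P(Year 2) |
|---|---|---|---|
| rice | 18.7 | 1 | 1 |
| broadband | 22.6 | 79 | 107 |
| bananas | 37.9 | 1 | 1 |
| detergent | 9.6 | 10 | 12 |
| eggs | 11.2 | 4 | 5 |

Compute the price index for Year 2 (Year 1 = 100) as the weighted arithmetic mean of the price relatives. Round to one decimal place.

rice: 18.7 × (1/1) = 18.7 × 1.000000 = 18.7000
broadband: 22.6 × (107/79) = 22.6 × 1.354430 = 30.6101
bananas: 37.9 × (1/1) = 37.9 × 1.000000 = 37.9000
detergent: 9.6 × (12/10) = 9.6 × 1.200000 = 11.5200
eggs: 11.2 × (5/4) = 11.2 × 1.250000 = 14.0000
Index = Σ wᵢ·(p₁ᵢ/p₀ᵢ) = 18.7000 + 30.6101 + 37.9000 + 11.5200 + 14.0000 = 112.7301

112.7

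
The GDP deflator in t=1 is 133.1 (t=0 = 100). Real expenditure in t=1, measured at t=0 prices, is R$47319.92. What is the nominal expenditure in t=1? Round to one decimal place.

Nominal = Real × (Index/100) = 47319.92 × (133.1/100)
        = 47319.92 × 1.331 = 62982.8135

62982.8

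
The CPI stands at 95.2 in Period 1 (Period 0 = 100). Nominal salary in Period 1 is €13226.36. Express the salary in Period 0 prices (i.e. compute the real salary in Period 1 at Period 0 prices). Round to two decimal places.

Real = Nominal ÷ (Index/100) = 13226.36 ÷ (95.2/100)
     = 13226.36 ÷ 0.952 = 13893.2353

13893.24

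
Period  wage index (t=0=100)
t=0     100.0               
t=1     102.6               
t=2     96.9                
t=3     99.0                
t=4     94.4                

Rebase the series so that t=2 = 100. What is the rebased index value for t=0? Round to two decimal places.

103.20

Rebased(t=0) = 100.0 / 96.9 × 100 = 103.1992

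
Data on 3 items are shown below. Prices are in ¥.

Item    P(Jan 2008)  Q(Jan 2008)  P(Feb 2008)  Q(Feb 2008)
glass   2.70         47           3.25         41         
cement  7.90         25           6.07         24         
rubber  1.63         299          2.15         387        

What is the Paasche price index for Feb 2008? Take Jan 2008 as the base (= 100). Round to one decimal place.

119.3

Paasche price index uses current-period quantities as weights.
ΣP(Feb 2008)·Q(Feb 2008) = 3.25×41 + 6.07×24 + 2.15×387 = 133.25 + 145.68 + 832.05 = 1110.98
ΣP(Jan 2008)·Q(Feb 2008) = 2.70×41 + 7.90×24 + 1.63×387 = 110.7 + 189.6 + 630.81 = 931.11
Index = 1110.98 / 931.11 × 100 = 119.3178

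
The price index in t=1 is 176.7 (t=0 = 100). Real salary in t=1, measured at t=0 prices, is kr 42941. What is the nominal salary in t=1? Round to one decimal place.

75876.7

Nominal = Real × (Index/100) = 42941 × (176.7/100)
        = 42941 × 1.767 = 75876.7470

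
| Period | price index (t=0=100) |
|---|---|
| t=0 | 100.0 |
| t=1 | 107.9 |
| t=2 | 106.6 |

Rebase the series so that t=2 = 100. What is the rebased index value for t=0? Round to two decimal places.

Rebased(t=0) = 100.0 / 106.6 × 100 = 93.8086

93.81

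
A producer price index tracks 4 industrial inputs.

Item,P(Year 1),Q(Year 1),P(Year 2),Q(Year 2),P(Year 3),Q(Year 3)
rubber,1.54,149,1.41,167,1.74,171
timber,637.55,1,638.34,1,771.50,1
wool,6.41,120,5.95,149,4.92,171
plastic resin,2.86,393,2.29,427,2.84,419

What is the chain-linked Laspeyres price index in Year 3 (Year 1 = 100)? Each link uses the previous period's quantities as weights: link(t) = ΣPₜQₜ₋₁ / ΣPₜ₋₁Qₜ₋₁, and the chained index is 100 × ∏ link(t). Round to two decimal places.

Link Year 1→Year 2:
ΣP(Year 2)Q(Year 1) = 1.41×149 + 638.34×1 + 5.95×120 + 2.29×393 = 210.09 + 638.34 + 714 + 899.97 = 2462.4
ΣP(Year 1)Q(Year 1) = 1.54×149 + 637.55×1 + 6.41×120 + 2.86×393 = 229.46 + 637.55 + 769.2 + 1123.98 = 2760.19
link = 2462.4/2760.19 = 0.892112
Link Year 2→Year 3:
ΣP(Year 3)Q(Year 2) = 1.74×167 + 771.50×1 + 4.92×149 + 2.84×427 = 290.58 + 771.5 + 733.08 + 1212.68 = 3007.84
ΣP(Year 2)Q(Year 2) = 1.41×167 + 638.34×1 + 5.95×149 + 2.29×427 = 235.47 + 638.34 + 886.55 + 977.83 = 2738.19
link = 3007.84/2738.19 = 1.098477
Chained index = 100 × 0.892112 × 1.098477 = 97.9965

98.00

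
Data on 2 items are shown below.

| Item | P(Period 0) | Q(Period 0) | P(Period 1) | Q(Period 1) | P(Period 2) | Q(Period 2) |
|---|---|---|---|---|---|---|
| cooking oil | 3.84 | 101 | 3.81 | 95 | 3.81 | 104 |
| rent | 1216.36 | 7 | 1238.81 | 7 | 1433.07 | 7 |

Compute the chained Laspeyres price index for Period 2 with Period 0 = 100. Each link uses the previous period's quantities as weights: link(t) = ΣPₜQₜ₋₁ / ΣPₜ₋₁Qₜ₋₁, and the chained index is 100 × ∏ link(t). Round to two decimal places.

117.04

Link Period 0→Period 1:
ΣP(Period 1)Q(Period 0) = 3.81×101 + 1238.81×7 = 384.81 + 8671.67 = 9056.48
ΣP(Period 0)Q(Period 0) = 3.84×101 + 1216.36×7 = 387.84 + 8514.52 = 8902.36
link = 9056.48/8902.36 = 1.017312
Link Period 1→Period 2:
ΣP(Period 2)Q(Period 1) = 3.81×95 + 1433.07×7 = 361.95 + 10031.49 = 10393.44
ΣP(Period 1)Q(Period 1) = 3.81×95 + 1238.81×7 = 361.95 + 8671.67 = 9033.62
link = 10393.44/9033.62 = 1.150529
Chained index = 100 × 1.017312 × 1.150529 = 117.0447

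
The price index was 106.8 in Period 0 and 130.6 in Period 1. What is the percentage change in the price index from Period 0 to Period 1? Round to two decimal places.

Change = (130.6 − 106.8) / 106.8 × 100
       = 23.8 / 106.8 × 100 = 22.2846%

22.28%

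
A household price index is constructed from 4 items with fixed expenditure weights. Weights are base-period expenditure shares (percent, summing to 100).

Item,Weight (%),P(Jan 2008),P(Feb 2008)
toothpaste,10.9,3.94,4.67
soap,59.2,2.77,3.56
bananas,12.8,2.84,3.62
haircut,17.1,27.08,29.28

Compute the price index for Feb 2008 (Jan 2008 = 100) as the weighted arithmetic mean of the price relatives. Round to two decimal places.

toothpaste: 10.9 × (4.67/3.94) = 10.9 × 1.185279 = 12.9195
soap: 59.2 × (3.56/2.77) = 59.2 × 1.285199 = 76.0838
bananas: 12.8 × (3.62/2.84) = 12.8 × 1.274648 = 16.3155
haircut: 17.1 × (29.28/27.08) = 17.1 × 1.081241 = 18.4892
Index = Σ wᵢ·(p₁ᵢ/p₀ᵢ) = 12.9195 + 76.0838 + 16.3155 + 18.4892 = 123.8080

123.81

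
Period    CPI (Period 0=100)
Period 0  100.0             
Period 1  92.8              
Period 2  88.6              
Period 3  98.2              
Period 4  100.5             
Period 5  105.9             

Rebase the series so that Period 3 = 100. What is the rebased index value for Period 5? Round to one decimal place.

107.8

Rebased(Period 5) = 105.9 / 98.2 × 100 = 107.8411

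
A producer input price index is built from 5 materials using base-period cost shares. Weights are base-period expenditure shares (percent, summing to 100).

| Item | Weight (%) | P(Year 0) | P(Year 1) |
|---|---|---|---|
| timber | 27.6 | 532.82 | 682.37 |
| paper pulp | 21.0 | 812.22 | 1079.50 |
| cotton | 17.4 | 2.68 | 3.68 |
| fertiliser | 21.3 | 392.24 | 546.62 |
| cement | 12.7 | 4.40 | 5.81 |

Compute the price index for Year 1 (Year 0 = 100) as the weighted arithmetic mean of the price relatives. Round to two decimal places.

timber: 27.6 × (682.37/532.82) = 27.6 × 1.280676 = 35.3467
paper pulp: 21.0 × (1079.50/812.22) = 21.0 × 1.329073 = 27.9105
cotton: 17.4 × (3.68/2.68) = 17.4 × 1.373134 = 23.8925
fertiliser: 21.3 × (546.62/392.24) = 21.3 × 1.393586 = 29.6834
cement: 12.7 × (5.81/4.40) = 12.7 × 1.320455 = 16.7698
Index = Σ wᵢ·(p₁ᵢ/p₀ᵢ) = 35.3467 + 27.9105 + 23.8925 + 29.6834 + 16.7698 = 133.6029

133.60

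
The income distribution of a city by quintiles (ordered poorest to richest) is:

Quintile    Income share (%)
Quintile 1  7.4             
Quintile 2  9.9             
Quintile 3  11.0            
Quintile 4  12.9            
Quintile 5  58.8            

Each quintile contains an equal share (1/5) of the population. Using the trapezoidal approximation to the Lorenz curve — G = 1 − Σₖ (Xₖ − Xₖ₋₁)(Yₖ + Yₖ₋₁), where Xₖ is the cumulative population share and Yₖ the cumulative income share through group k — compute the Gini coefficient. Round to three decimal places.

Cumulative income shares Yₖ: 0.0740, 0.1730, 0.2830, 0.4120, 1.0000
Σ (Xₖ−Xₖ₋₁)(Yₖ+Yₖ₋₁) = (1/5)(0.0740+0.0000) + (1/5)(0.1730+0.0740) + (1/5)(0.2830+0.1730) + (1/5)(0.4120+0.2830) + (1/5)(1.0000+0.4120)
  = 0.0148 + 0.0494 + 0.0912 + 0.1390 + 0.2824 = 0.5768
G = 1 − 0.5768 = 0.4232

0.423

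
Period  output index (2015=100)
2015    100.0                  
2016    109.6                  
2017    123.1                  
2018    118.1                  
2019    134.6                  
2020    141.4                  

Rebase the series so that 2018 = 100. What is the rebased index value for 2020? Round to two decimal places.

Rebased(2020) = 141.4 / 118.1 × 100 = 119.7290

119.73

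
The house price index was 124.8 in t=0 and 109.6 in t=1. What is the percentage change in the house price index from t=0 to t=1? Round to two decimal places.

-12.18%

Change = (109.6 − 124.8) / 124.8 × 100
       = -15.2 / 124.8 × 100 = -12.1795%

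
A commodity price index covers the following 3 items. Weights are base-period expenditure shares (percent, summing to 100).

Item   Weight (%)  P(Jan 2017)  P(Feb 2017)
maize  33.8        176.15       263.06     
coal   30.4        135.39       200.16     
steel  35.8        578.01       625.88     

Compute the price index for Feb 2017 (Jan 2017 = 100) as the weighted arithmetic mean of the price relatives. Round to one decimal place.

maize: 33.8 × (263.06/176.15) = 33.8 × 1.493386 = 50.4765
coal: 30.4 × (200.16/135.39) = 30.4 × 1.478396 = 44.9432
steel: 35.8 × (625.88/578.01) = 35.8 × 1.082819 = 38.7649
Index = Σ wᵢ·(p₁ᵢ/p₀ᵢ) = 50.4765 + 44.9432 + 38.7649 = 134.1846

134.2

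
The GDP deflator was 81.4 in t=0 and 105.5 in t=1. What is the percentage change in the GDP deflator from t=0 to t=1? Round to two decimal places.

Change = (105.5 − 81.4) / 81.4 × 100
       = 24.1 / 81.4 × 100 = 29.6069%

29.61%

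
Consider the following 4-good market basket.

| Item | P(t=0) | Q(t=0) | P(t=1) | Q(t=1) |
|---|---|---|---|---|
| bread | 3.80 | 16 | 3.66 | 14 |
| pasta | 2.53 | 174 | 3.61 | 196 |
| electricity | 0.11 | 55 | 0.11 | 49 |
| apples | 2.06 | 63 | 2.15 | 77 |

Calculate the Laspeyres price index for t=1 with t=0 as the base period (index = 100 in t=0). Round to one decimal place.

Laspeyres price index uses base-period quantities as weights.
ΣP(t=1)·Q(t=0) = 3.66×16 + 3.61×174 + 0.11×55 + 2.15×63 = 58.56 + 628.14 + 6.05 + 135.45 = 828.2
ΣP(t=0)·Q(t=0) = 3.80×16 + 2.53×174 + 0.11×55 + 2.06×63 = 60.8 + 440.22 + 6.05 + 129.78 = 636.85
Index = 828.2 / 636.85 × 100 = 130.0463

130.0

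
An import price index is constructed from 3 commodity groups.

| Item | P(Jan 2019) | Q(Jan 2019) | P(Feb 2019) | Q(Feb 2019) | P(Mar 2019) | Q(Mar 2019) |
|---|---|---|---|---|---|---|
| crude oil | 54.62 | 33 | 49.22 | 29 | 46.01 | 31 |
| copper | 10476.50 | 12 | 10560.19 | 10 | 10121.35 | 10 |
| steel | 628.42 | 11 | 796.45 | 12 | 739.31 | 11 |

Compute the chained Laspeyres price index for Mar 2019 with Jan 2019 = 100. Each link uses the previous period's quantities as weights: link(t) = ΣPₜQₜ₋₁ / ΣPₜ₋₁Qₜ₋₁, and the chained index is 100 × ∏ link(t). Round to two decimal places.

Link Jan 2019→Feb 2019:
ΣP(Feb 2019)Q(Jan 2019) = 49.22×33 + 10560.19×12 + 796.45×11 = 1624.26 + 126722.28 + 8760.95 = 137107.49
ΣP(Jan 2019)Q(Jan 2019) = 54.62×33 + 10476.50×12 + 628.42×11 = 1802.46 + 125718 + 6912.62 = 134433.08
link = 137107.49/134433.08 = 1.019894
Link Feb 2019→Mar 2019:
ΣP(Mar 2019)Q(Feb 2019) = 46.01×29 + 10121.35×10 + 739.31×12 = 1334.29 + 101213.5 + 8871.72 = 111419.51
ΣP(Feb 2019)Q(Feb 2019) = 49.22×29 + 10560.19×10 + 796.45×12 = 1427.38 + 105601.9 + 9557.4 = 116586.68
link = 111419.51/116586.68 = 0.955680
Chained index = 100 × 1.019894 × 0.955680 = 97.4692

97.47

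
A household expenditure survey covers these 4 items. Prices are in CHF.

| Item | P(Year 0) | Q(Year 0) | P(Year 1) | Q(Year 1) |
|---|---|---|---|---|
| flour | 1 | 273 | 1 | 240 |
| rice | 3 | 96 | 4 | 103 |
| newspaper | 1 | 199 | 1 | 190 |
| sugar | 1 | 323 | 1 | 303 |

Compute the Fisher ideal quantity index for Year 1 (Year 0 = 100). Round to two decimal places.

Laspeyres component (base-period weights):
ΣP(Year 0)Q(Year 1) = 1×240 + 3×103 + 1×190 + 1×303 = 240 + 309 + 190 + 303 = 1042
ΣP(Year 0)Q(Year 0) = 1×273 + 3×96 + 1×199 + 1×323 = 273 + 288 + 199 + 323 = 1083
L = 1042 / 1083 × 100 = 96.2142
Paasche component (current-period weights):
ΣP(Year 1)Q(Year 1) = 1×240 + 4×103 + 1×190 + 1×303 = 240 + 412 + 190 + 303 = 1145
ΣP(Year 1)Q(Year 0) = 1×273 + 4×96 + 1×199 + 1×323 = 273 + 384 + 199 + 323 = 1179
P = 1145 / 1179 × 100 = 97.1162
Fisher = √(L × P) = √(96.2142 × 97.1162) = 96.6642

96.66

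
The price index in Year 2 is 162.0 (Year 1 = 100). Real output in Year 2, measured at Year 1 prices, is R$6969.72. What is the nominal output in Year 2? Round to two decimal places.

11290.95

Nominal = Real × (Index/100) = 6969.72 × (162.0/100)
        = 6969.72 × 1.620 = 11290.9464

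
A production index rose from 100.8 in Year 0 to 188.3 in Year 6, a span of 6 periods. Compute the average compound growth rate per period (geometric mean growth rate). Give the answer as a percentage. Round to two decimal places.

10.98%

Growth factor = (188.3/100.8)^(1/6) = (1.868056)^(1/6) = 1.109767
Growth rate = 1.109767 − 1 = 0.109767 = 10.9767%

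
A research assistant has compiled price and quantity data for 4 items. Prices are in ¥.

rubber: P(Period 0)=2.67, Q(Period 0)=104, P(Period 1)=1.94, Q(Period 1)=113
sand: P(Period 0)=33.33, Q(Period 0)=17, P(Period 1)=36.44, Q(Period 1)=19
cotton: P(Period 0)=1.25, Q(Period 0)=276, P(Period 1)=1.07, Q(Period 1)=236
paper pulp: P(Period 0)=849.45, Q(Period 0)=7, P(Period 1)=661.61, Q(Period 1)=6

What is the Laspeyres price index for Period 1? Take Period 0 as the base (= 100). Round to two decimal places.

Laspeyres price index uses base-period quantities as weights.
ΣP(Period 1)·Q(Period 0) = 1.94×104 + 36.44×17 + 1.07×276 + 661.61×7 = 201.76 + 619.48 + 295.32 + 4631.27 = 5747.83
ΣP(Period 0)·Q(Period 0) = 2.67×104 + 33.33×17 + 1.25×276 + 849.45×7 = 277.68 + 566.61 + 345 + 5946.15 = 7135.44
Index = 5747.83 / 7135.44 × 100 = 80.5533

80.55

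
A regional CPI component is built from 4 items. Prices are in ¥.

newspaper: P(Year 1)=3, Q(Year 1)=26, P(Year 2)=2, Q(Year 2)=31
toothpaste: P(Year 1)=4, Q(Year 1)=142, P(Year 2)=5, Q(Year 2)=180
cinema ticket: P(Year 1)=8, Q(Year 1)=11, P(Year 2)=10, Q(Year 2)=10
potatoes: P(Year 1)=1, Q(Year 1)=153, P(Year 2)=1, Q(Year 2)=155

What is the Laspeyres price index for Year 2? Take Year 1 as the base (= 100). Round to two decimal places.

Laspeyres price index uses base-period quantities as weights.
ΣP(Year 2)·Q(Year 1) = 2×26 + 5×142 + 10×11 + 1×153 = 52 + 710 + 110 + 153 = 1025
ΣP(Year 1)·Q(Year 1) = 3×26 + 4×142 + 8×11 + 1×153 = 78 + 568 + 88 + 153 = 887
Index = 1025 / 887 × 100 = 115.5581

115.56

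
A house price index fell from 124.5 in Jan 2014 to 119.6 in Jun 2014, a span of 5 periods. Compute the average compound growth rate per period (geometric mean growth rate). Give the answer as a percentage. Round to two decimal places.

Growth factor = (119.6/124.5)^(1/5) = (0.960643)^(1/5) = 0.992002
Growth rate = 0.992002 − 1 = -0.007998 = -0.7998%

-0.80%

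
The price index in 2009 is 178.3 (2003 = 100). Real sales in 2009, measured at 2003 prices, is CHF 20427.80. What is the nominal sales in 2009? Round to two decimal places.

36422.77

Nominal = Real × (Index/100) = 20427.80 × (178.3/100)
        = 20427.80 × 1.783 = 36422.7674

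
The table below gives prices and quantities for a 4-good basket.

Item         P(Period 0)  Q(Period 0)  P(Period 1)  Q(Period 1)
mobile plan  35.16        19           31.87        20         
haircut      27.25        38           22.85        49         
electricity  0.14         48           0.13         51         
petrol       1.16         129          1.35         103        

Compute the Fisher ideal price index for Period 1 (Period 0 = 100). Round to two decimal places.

88.41

Laspeyres component (base-period weights):
ΣP(Period 1)Q(Period 0) = 31.87×19 + 22.85×38 + 0.13×48 + 1.35×129 = 605.53 + 868.3 + 6.24 + 174.15 = 1654.22
ΣP(Period 0)Q(Period 0) = 35.16×19 + 27.25×38 + 0.14×48 + 1.16×129 = 668.04 + 1035.5 + 6.72 + 149.64 = 1859.9
L = 1654.22 / 1859.9 × 100 = 88.9413
Paasche component (current-period weights):
ΣP(Period 1)Q(Period 1) = 31.87×20 + 22.85×49 + 0.13×51 + 1.35×103 = 637.4 + 1119.65 + 6.63 + 139.05 = 1902.73
ΣP(Period 0)Q(Period 1) = 35.16×20 + 27.25×49 + 0.14×51 + 1.16×103 = 703.2 + 1335.25 + 7.14 + 119.48 = 2165.07
P = 1902.73 / 2165.07 × 100 = 87.8831
Fisher = √(L × P) = √(88.9413 × 87.8831) = 88.4106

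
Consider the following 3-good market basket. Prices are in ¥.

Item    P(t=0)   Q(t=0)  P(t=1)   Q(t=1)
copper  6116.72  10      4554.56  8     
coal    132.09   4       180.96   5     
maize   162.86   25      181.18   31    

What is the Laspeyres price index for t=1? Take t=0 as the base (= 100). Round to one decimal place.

Laspeyres price index uses base-period quantities as weights.
ΣP(t=1)·Q(t=0) = 4554.56×10 + 180.96×4 + 181.18×25 = 45545.6 + 723.84 + 4529.5 = 50798.94
ΣP(t=0)·Q(t=0) = 6116.72×10 + 132.09×4 + 162.86×25 = 61167.2 + 528.36 + 4071.5 = 65767.06
Index = 50798.94 / 65767.06 × 100 = 77.2407

77.2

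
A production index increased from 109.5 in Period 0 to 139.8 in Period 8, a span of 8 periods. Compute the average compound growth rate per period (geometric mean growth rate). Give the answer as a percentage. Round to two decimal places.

Growth factor = (139.8/109.5)^(1/8) = (1.276712)^(1/8) = 1.031007
Growth rate = 1.031007 − 1 = 0.031007 = 3.1007%

3.10%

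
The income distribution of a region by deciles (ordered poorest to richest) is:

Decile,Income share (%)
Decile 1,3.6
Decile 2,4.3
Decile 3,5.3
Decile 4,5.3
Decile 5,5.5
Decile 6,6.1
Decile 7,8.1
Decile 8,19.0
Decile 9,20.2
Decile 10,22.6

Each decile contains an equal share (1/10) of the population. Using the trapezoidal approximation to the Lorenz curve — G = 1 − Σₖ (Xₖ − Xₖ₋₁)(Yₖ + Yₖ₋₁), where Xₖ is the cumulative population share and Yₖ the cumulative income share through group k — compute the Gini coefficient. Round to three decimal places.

Cumulative income shares Yₖ: 0.0360, 0.0790, 0.1320, 0.1850, 0.2400, 0.3010, 0.3820, 0.5720, 0.7740, 1.0000
Σ (Xₖ−Xₖ₋₁)(Yₖ+Yₖ₋₁) = (1/10)(0.0360+0.0000) + (1/10)(0.0790+0.0360) + (1/10)(0.1320+0.0790) + (1/10)(0.1850+0.1320) + (1/10)(0.2400+0.1850) + (1/10)(0.3010+0.2400) + (1/10)(0.3820+0.3010) + (1/10)(0.5720+0.3820) + (1/10)(0.7740+0.5720) + (1/10)(1.0000+0.7740)
  = 0.0036 + 0.0115 + 0.0211 + 0.0317 + 0.0425 + 0.0541 + 0.0683 + 0.0954 + 0.1346 + 0.1774 = 0.6402
G = 1 − 0.6402 = 0.3598

0.360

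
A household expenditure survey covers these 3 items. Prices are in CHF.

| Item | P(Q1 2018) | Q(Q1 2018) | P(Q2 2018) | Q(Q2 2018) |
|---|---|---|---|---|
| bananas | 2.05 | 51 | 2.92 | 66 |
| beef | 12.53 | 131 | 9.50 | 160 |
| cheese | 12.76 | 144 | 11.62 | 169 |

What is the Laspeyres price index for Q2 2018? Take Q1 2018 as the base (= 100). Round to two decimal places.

85.58

Laspeyres price index uses base-period quantities as weights.
ΣP(Q2 2018)·Q(Q1 2018) = 2.92×51 + 9.50×131 + 11.62×144 = 148.92 + 1244.5 + 1673.28 = 3066.7
ΣP(Q1 2018)·Q(Q1 2018) = 2.05×51 + 12.53×131 + 12.76×144 = 104.55 + 1641.43 + 1837.44 = 3583.42
Index = 3066.7 / 3583.42 × 100 = 85.5803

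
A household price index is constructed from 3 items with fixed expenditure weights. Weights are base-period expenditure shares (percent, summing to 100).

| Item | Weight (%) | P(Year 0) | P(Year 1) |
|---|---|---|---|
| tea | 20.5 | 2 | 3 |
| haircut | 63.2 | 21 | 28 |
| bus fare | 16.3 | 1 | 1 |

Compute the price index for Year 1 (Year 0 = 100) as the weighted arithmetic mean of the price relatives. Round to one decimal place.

tea: 20.5 × (3/2) = 20.5 × 1.500000 = 30.7500
haircut: 63.2 × (28/21) = 63.2 × 1.333333 = 84.2667
bus fare: 16.3 × (1/1) = 16.3 × 1.000000 = 16.3000
Index = Σ wᵢ·(p₁ᵢ/p₀ᵢ) = 30.7500 + 84.2667 + 16.3000 = 131.3167

131.3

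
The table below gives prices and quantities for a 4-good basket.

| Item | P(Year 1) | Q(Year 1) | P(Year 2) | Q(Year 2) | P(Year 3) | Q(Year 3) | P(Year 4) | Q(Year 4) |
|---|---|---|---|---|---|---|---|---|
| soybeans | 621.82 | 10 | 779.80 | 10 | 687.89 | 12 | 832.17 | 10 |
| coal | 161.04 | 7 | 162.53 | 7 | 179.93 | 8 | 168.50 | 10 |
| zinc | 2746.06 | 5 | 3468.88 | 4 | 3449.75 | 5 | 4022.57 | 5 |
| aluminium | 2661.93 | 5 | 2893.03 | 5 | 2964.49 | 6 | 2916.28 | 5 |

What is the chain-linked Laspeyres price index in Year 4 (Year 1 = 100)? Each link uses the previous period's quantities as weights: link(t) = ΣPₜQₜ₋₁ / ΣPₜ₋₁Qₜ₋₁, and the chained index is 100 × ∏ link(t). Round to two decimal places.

127.86

Link Year 1→Year 2:
ΣP(Year 2)Q(Year 1) = 779.80×10 + 162.53×7 + 3468.88×5 + 2893.03×5 = 7798 + 1137.71 + 17344.4 + 14465.15 = 40745.26
ΣP(Year 1)Q(Year 1) = 621.82×10 + 161.04×7 + 2746.06×5 + 2661.93×5 = 6218.2 + 1127.28 + 13730.3 + 13309.65 = 34385.43
link = 40745.26/34385.43 = 1.184957
Link Year 2→Year 3:
ΣP(Year 3)Q(Year 2) = 687.89×10 + 179.93×7 + 3449.75×4 + 2964.49×5 = 6878.9 + 1259.51 + 13799 + 14822.45 = 36759.86
ΣP(Year 2)Q(Year 2) = 779.80×10 + 162.53×7 + 3468.88×4 + 2893.03×5 = 7798 + 1137.71 + 13875.52 + 14465.15 = 37276.38
link = 36759.86/37276.38 = 0.986144
Link Year 3→Year 4:
ΣP(Year 4)Q(Year 3) = 832.17×12 + 168.50×8 + 4022.57×5 + 2916.28×6 = 9986.04 + 1348 + 20112.85 + 17497.68 = 48944.57
ΣP(Year 3)Q(Year 3) = 687.89×12 + 179.93×8 + 3449.75×5 + 2964.49×6 = 8254.68 + 1439.44 + 17248.75 + 17786.94 = 44729.81
link = 48944.57/44729.81 = 1.094227
Chained index = 100 × 1.184957 × 0.986144 × 1.094227 = 127.8646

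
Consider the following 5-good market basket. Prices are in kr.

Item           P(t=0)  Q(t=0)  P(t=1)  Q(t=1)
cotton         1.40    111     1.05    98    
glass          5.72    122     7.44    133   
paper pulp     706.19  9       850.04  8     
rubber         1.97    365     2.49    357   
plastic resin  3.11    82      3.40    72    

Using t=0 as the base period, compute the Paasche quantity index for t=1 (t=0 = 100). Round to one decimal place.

Paasche quantity index uses current-period prices as weights.
ΣP(t=1)·Q(t=1) = 1.05×98 + 7.44×133 + 850.04×8 + 2.49×357 + 3.40×72 = 102.9 + 989.52 + 6800.32 + 888.93 + 244.8 = 9026.47
ΣP(t=1)·Q(t=0) = 1.05×111 + 7.44×122 + 850.04×9 + 2.49×365 + 3.40×82 = 116.55 + 907.68 + 7650.36 + 908.85 + 278.8 = 9862.24
Index = 9026.47 / 9862.24 × 100 = 91.5256

91.5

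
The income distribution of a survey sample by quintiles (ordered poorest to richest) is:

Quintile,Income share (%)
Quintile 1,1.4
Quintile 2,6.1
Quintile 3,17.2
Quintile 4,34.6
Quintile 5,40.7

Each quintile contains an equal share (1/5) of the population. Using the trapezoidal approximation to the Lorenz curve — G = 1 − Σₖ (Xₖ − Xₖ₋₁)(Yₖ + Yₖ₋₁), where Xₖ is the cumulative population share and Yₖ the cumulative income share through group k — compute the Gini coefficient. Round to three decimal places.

Cumulative income shares Yₖ: 0.0140, 0.0750, 0.2470, 0.5930, 1.0000
Σ (Xₖ−Xₖ₋₁)(Yₖ+Yₖ₋₁) = (1/5)(0.0140+0.0000) + (1/5)(0.0750+0.0140) + (1/5)(0.2470+0.0750) + (1/5)(0.5930+0.2470) + (1/5)(1.0000+0.5930)
  = 0.0028 + 0.0178 + 0.0644 + 0.1680 + 0.3186 = 0.5716
G = 1 − 0.5716 = 0.4284

0.428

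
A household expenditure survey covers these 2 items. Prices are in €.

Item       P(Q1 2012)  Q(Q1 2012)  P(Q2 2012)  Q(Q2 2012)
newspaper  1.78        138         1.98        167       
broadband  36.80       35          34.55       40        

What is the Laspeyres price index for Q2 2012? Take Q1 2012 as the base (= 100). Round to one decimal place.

96.7

Laspeyres price index uses base-period quantities as weights.
ΣP(Q2 2012)·Q(Q1 2012) = 1.98×138 + 34.55×35 = 273.24 + 1209.25 = 1482.49
ΣP(Q1 2012)·Q(Q1 2012) = 1.78×138 + 36.80×35 = 245.64 + 1288 = 1533.64
Index = 1482.49 / 1533.64 × 100 = 96.6648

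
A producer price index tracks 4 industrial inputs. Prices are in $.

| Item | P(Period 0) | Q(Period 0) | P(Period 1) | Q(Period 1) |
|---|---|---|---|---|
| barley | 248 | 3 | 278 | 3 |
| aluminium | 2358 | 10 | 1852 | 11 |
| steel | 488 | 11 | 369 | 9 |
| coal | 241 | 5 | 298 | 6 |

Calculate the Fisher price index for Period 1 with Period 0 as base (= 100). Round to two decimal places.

80.76

Laspeyres component (base-period weights):
ΣP(Period 1)Q(Period 0) = 278×3 + 1852×10 + 369×11 + 298×5 = 834 + 18520 + 4059 + 1490 = 24903
ΣP(Period 0)Q(Period 0) = 248×3 + 2358×10 + 488×11 + 241×5 = 744 + 23580 + 5368 + 1205 = 30897
L = 24903 / 30897 × 100 = 80.6001
Paasche component (current-period weights):
ΣP(Period 1)Q(Period 1) = 278×3 + 1852×11 + 369×9 + 298×6 = 834 + 20372 + 3321 + 1788 = 26315
ΣP(Period 0)Q(Period 1) = 248×3 + 2358×11 + 488×9 + 241×6 = 744 + 25938 + 4392 + 1446 = 32520
P = 26315 / 32520 × 100 = 80.9194
Fisher = √(L × P) = √(80.6001 × 80.9194) = 80.7596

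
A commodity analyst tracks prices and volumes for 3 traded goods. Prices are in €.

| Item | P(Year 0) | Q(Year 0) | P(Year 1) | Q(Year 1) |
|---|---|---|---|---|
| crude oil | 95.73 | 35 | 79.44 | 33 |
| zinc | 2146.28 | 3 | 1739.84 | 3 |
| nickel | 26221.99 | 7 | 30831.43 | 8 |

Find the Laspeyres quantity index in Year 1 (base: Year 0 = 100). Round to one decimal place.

113.5

Laspeyres quantity index uses base-period prices as weights.
ΣP(Year 0)·Q(Year 1) = 95.73×33 + 2146.28×3 + 26221.99×8 = 3159.09 + 6438.84 + 209775.92 = 219373.85
ΣP(Year 0)·Q(Year 0) = 95.73×35 + 2146.28×3 + 26221.99×7 = 3350.55 + 6438.84 + 183553.93 = 193343.32
Index = 219373.85 / 193343.32 × 100 = 113.4634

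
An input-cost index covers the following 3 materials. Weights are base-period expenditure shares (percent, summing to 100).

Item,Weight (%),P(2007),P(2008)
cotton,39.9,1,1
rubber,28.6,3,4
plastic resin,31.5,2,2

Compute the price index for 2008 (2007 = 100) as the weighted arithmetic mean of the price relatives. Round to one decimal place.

109.5

cotton: 39.9 × (1/1) = 39.9 × 1.000000 = 39.9000
rubber: 28.6 × (4/3) = 28.6 × 1.333333 = 38.1333
plastic resin: 31.5 × (2/2) = 31.5 × 1.000000 = 31.5000
Index = Σ wᵢ·(p₁ᵢ/p₀ᵢ) = 39.9000 + 38.1333 + 31.5000 = 109.5333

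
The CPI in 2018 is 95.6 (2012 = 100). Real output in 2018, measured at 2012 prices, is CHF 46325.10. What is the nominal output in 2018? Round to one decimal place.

44286.8

Nominal = Real × (Index/100) = 46325.10 × (95.6/100)
        = 46325.10 × 0.956 = 44286.7956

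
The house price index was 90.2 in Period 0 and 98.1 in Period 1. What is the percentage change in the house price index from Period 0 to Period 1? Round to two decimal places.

Change = (98.1 − 90.2) / 90.2 × 100
       = 7.9 / 90.2 × 100 = 8.7583%

8.76%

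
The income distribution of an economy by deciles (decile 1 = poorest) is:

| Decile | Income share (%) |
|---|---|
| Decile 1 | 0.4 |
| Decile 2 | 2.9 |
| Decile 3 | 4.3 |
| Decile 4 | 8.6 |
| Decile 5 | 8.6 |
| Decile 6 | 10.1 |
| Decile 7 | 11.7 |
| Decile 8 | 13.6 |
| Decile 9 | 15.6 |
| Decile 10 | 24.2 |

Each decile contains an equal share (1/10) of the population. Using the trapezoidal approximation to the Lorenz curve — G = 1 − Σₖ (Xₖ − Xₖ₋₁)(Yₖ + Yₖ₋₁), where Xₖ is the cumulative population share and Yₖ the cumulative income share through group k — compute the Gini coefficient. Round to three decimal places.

Cumulative income shares Yₖ: 0.0040, 0.0330, 0.0760, 0.1620, 0.2480, 0.3490, 0.4660, 0.6020, 0.7580, 1.0000
Σ (Xₖ−Xₖ₋₁)(Yₖ+Yₖ₋₁) = (1/10)(0.0040+0.0000) + (1/10)(0.0330+0.0040) + (1/10)(0.0760+0.0330) + (1/10)(0.1620+0.0760) + (1/10)(0.2480+0.1620) + (1/10)(0.3490+0.2480) + (1/10)(0.4660+0.3490) + (1/10)(0.6020+0.4660) + (1/10)(0.7580+0.6020) + (1/10)(1.0000+0.7580)
  = 0.0004 + 0.0037 + 0.0109 + 0.0238 + 0.0410 + 0.0597 + 0.0815 + 0.1068 + 0.1360 + 0.1758 = 0.6396
G = 1 − 0.6396 = 0.3604

0.360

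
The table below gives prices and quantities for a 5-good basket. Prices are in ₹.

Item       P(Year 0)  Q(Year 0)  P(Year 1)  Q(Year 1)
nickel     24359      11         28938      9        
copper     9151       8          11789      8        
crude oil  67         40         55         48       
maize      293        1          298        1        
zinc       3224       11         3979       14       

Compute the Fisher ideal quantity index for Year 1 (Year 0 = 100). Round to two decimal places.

89.97

Laspeyres component (base-period weights):
ΣP(Year 0)Q(Year 1) = 24359×9 + 9151×8 + 67×48 + 293×1 + 3224×14 = 219231 + 73208 + 3216 + 293 + 45136 = 341084
ΣP(Year 0)Q(Year 0) = 24359×11 + 9151×8 + 67×40 + 293×1 + 3224×11 = 267949 + 73208 + 2680 + 293 + 35464 = 379594
L = 341084 / 379594 × 100 = 89.8550
Paasche component (current-period weights):
ΣP(Year 1)Q(Year 1) = 28938×9 + 11789×8 + 55×48 + 298×1 + 3979×14 = 260442 + 94312 + 2640 + 298 + 55706 = 413398
ΣP(Year 1)Q(Year 0) = 28938×11 + 11789×8 + 55×40 + 298×1 + 3979×11 = 318318 + 94312 + 2200 + 298 + 43769 = 458897
P = 413398 / 458897 × 100 = 90.0851
Fisher = √(L × P) = √(89.8550 × 90.0851) = 89.9700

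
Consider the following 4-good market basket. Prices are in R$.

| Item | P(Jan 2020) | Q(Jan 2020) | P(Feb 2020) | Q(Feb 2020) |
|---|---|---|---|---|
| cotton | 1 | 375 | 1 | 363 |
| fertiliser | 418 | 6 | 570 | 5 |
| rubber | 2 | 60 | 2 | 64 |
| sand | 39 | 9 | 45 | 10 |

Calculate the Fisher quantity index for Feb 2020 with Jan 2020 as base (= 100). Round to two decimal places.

88.17

Laspeyres component (base-period weights):
ΣP(Jan 2020)Q(Feb 2020) = 1×363 + 418×5 + 2×64 + 39×10 = 363 + 2090 + 128 + 390 = 2971
ΣP(Jan 2020)Q(Jan 2020) = 1×375 + 418×6 + 2×60 + 39×9 = 375 + 2508 + 120 + 351 = 3354
L = 2971 / 3354 × 100 = 88.5808
Paasche component (current-period weights):
ΣP(Feb 2020)Q(Feb 2020) = 1×363 + 570×5 + 2×64 + 45×10 = 363 + 2850 + 128 + 450 = 3791
ΣP(Feb 2020)Q(Jan 2020) = 1×375 + 570×6 + 2×60 + 45×9 = 375 + 3420 + 120 + 405 = 4320
P = 3791 / 4320 × 100 = 87.7546
Fisher = √(L × P) = √(88.5808 × 87.7546) = 88.1667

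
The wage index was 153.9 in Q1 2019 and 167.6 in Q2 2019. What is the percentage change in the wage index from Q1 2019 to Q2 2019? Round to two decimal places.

8.90%

Change = (167.6 − 153.9) / 153.9 × 100
       = 13.7 / 153.9 × 100 = 8.9019%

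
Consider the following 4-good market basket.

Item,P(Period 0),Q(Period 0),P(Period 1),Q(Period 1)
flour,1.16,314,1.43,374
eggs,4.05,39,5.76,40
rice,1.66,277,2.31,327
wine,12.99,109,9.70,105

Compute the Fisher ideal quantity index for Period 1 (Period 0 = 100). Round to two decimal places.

Laspeyres component (base-period weights):
ΣP(Period 0)Q(Period 1) = 1.16×374 + 4.05×40 + 1.66×327 + 12.99×105 = 433.84 + 162 + 542.82 + 1363.95 = 2502.61
ΣP(Period 0)Q(Period 0) = 1.16×314 + 4.05×39 + 1.66×277 + 12.99×109 = 364.24 + 157.95 + 459.82 + 1415.91 = 2397.92
L = 2502.61 / 2397.92 × 100 = 104.3659
Paasche component (current-period weights):
ΣP(Period 1)Q(Period 1) = 1.43×374 + 5.76×40 + 2.31×327 + 9.70×105 = 534.82 + 230.4 + 755.37 + 1018.5 = 2539.09
ΣP(Period 1)Q(Period 0) = 1.43×314 + 5.76×39 + 2.31×277 + 9.70×109 = 449.02 + 224.64 + 639.87 + 1057.3 = 2370.83
P = 2539.09 / 2370.83 × 100 = 107.0971
Fisher = √(L × P) = √(104.3659 × 107.0971) = 105.7227

105.72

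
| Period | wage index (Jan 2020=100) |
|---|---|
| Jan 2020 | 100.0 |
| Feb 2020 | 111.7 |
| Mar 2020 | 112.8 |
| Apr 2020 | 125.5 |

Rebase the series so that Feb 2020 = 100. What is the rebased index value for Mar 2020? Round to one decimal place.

101.0

Rebased(Mar 2020) = 112.8 / 111.7 × 100 = 100.9848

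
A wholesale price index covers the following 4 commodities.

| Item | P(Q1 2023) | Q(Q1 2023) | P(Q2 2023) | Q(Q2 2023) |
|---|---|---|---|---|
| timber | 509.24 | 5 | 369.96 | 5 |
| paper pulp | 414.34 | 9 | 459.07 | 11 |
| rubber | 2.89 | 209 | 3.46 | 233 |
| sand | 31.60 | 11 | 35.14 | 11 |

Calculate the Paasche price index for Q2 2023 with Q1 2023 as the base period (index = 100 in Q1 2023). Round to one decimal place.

Paasche price index uses current-period quantities as weights.
ΣP(Q2 2023)·Q(Q2 2023) = 369.96×5 + 459.07×11 + 3.46×233 + 35.14×11 = 1849.8 + 5049.77 + 806.18 + 386.54 = 8092.29
ΣP(Q1 2023)·Q(Q2 2023) = 509.24×5 + 414.34×11 + 2.89×233 + 31.60×11 = 2546.2 + 4557.74 + 673.37 + 347.6 = 8124.91
Index = 8092.29 / 8124.91 × 100 = 99.5985

99.6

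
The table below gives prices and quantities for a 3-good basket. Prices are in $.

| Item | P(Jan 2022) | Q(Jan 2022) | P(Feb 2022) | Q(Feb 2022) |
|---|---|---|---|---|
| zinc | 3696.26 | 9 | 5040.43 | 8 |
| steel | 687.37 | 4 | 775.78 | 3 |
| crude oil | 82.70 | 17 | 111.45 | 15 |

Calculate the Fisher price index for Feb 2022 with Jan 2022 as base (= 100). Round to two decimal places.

134.70

Laspeyres component (base-period weights):
ΣP(Feb 2022)Q(Jan 2022) = 5040.43×9 + 775.78×4 + 111.45×17 = 45363.87 + 3103.12 + 1894.65 = 50361.64
ΣP(Jan 2022)Q(Jan 2022) = 3696.26×9 + 687.37×4 + 82.70×17 = 33266.34 + 2749.48 + 1405.9 = 37421.72
L = 50361.64 / 37421.72 × 100 = 134.5786
Paasche component (current-period weights):
ΣP(Feb 2022)Q(Feb 2022) = 5040.43×8 + 775.78×3 + 111.45×15 = 40323.44 + 2327.34 + 1671.75 = 44322.53
ΣP(Jan 2022)Q(Feb 2022) = 3696.26×8 + 687.37×3 + 82.70×15 = 29570.08 + 2062.11 + 1240.5 = 32872.69
P = 44322.53 / 32872.69 × 100 = 134.8309
Fisher = √(L × P) = √(134.5786 × 134.8309) = 134.7047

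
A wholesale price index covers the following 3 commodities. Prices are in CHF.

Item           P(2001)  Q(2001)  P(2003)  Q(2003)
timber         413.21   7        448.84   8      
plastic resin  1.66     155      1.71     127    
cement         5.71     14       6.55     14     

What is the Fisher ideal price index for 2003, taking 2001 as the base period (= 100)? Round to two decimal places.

108.38

Laspeyres component (base-period weights):
ΣP(2003)Q(2001) = 448.84×7 + 1.71×155 + 6.55×14 = 3141.88 + 265.05 + 91.7 = 3498.63
ΣP(2001)Q(2001) = 413.21×7 + 1.66×155 + 5.71×14 = 2892.47 + 257.3 + 79.94 = 3229.71
L = 3498.63 / 3229.71 × 100 = 108.3264
Paasche component (current-period weights):
ΣP(2003)Q(2003) = 448.84×8 + 1.71×127 + 6.55×14 = 3590.72 + 217.17 + 91.7 = 3899.59
ΣP(2001)Q(2003) = 413.21×8 + 1.66×127 + 5.71×14 = 3305.68 + 210.82 + 79.94 = 3596.44
P = 3899.59 / 3596.44 × 100 = 108.4292
Fisher = √(L × P) = √(108.3264 × 108.4292) = 108.3778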